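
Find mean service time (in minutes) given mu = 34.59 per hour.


Mean service time = 60/mu = 60/34.59 = 1.73 minutes

1.73 minutes


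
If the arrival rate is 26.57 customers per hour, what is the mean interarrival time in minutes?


Mean interarrival time = 60/lambda = 60/26.57 = 2.26 minutes

2.26 minutes


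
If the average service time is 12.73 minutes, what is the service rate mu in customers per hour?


mu = 60 / avg_service_time = 60 / 12.73 = 4.71 per hour

4.71 per hour


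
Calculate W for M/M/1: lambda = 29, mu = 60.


W = 1/(mu - lambda) = 1/(60 - 29) = 0.0323 hours

0.0323 hours


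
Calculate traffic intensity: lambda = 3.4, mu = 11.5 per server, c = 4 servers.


rho = lambda / (c * mu) = 3.4 / (4 * 11.5) = 0.0739

0.0739


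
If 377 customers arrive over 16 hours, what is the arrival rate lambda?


lambda = total arrivals / time = 377 / 16 = 23.56 per hour

23.56 per hour


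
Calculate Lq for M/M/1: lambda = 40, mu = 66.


rho = 40/66; Lq = rho^2/(1-rho) = 0.93

0.93


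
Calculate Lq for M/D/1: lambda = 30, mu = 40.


M/D/1: Lq = rho^2 / (2*(1-rho)) where rho = 30/40; Lq = 1.13

1.13


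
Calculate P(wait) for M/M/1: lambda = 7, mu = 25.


P(wait) = rho = lambda/mu = 7/25 = 0.28

0.28


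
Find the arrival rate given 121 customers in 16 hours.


lambda = total arrivals / time = 121 / 16 = 7.56 per hour

7.56 per hour


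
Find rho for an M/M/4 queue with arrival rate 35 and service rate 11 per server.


rho = lambda/(c*mu) = 35/(4*11) = 0.7955

0.7955


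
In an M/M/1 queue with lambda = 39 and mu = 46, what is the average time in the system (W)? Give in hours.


W = 1/(mu - lambda) = 1/(46 - 39) = 0.1429 hours

0.1429 hours


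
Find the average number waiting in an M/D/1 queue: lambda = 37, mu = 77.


M/D/1: Lq = rho^2 / (2*(1-rho)) where rho = 37/77; Lq = 0.22

0.22


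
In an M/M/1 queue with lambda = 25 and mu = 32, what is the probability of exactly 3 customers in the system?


rho = 25/32; P(n) = (1-rho)*rho^n = (1-25/32)*(25/32)^3 = 0.1043

0.1043


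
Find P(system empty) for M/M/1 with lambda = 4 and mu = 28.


P0 = 1 - rho = 1 - 4/28 = 0.8571

0.8571


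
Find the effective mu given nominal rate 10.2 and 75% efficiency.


Effective rate = mu * efficiency = 10.2 * 0.75 = 7.65 per hour

7.65 per hour


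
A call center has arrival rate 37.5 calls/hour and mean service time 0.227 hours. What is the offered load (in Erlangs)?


Offered load a = lambda * E[S] = 37.5 * 0.227 = 8.51 Erlangs

8.51 Erlangs


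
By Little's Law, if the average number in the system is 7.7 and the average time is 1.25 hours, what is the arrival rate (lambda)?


lambda = L / W = 7.7 / 1.25 = 6.16 per hour

6.16 per hour


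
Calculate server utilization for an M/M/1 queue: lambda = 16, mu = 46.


rho = lambda/mu = 16/46 = 0.3478

0.3478


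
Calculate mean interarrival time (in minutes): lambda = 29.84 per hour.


Mean interarrival time = 60/lambda = 60/29.84 = 2.01 minutes

2.01 minutes


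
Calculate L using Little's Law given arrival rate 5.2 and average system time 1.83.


L = lambda * W = 5.2 * 1.83 = 9.52

9.52


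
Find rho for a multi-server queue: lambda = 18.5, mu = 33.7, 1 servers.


rho = lambda / (c * mu) = 18.5 / (1 * 33.7) = 0.549

0.549


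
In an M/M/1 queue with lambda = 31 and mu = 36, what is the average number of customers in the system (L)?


rho = 31/36; L = rho/(1-rho) = 6.2

6.2


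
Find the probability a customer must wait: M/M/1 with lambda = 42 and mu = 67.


P(wait) = rho = lambda/mu = 42/67 = 0.6269

0.6269


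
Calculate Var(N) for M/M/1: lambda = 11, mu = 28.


rho = 11/28; Var(N) = rho/(1-rho)^2 = 1.07

1.07


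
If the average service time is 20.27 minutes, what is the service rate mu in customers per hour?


mu = 60 / avg_service_time = 60 / 20.27 = 2.96 per hour

2.96 per hour


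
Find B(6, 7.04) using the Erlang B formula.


B(N,A) = (A^N/N!) / sum(A^k/k!, k=0..N) with N=6, A=7.04 = 0.3338

0.3338


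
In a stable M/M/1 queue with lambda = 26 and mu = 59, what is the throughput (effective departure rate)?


For a stable queue (lambda < mu), throughput = lambda = 26 per hour

26 per hour


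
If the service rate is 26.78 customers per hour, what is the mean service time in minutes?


Mean service time = 60/mu = 60/26.78 = 2.24 minutes

2.24 minutes


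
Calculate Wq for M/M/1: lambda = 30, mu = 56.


rho = 30/56; Wq = rho/(mu - lambda) = 0.0206 hours

0.0206 hours


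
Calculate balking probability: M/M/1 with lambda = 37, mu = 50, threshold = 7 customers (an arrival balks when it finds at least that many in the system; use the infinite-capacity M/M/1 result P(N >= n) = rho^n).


P(N >= 7) = rho^7 = (37/50)^7 = 0.1215

0.1215


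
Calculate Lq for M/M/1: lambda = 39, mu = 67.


rho = 39/67; Lq = rho^2/(1-rho) = 0.81

0.81


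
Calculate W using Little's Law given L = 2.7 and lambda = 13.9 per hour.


W = L / lambda = 2.7 / 13.9 = 0.1942 hours

0.1942 hours


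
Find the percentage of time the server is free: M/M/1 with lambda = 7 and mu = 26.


Idle fraction = (1 - rho) * 100 = (1 - 7/26) * 100 = 73.1%

73.1%


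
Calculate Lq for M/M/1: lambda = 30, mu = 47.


rho = 30/47; Lq = rho^2/(1-rho) = 1.13

1.13


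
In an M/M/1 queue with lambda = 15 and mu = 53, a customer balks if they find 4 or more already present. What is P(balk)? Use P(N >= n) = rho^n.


P(N >= 4) = rho^4 = (15/53)^4 = 0.0064

0.0064


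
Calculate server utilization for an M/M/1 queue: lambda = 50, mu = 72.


rho = lambda/mu = 50/72 = 0.6944

0.6944


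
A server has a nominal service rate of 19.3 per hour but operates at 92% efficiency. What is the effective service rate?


Effective rate = mu * efficiency = 19.3 * 0.92 = 17.76 per hour

17.76 per hour


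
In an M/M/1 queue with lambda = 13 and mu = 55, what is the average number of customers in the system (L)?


rho = 13/55; L = rho/(1-rho) = 0.31

0.31


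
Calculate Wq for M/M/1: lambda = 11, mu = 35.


rho = 11/35; Wq = rho/(mu - lambda) = 0.0131 hours

0.0131 hours


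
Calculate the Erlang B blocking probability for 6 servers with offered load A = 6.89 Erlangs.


B(N,A) = (A^N/N!) / sum(A^k/k!, k=0..N) with N=6, A=6.89 = 0.3244

0.3244


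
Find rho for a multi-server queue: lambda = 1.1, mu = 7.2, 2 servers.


rho = lambda / (c * mu) = 1.1 / (2 * 7.2) = 0.0764

0.0764


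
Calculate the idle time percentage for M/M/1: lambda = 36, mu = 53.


Idle fraction = (1 - rho) * 100 = (1 - 36/53) * 100 = 32.1%

32.1%


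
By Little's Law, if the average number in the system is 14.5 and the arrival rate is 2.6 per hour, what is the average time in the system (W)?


W = L / lambda = 14.5 / 2.6 = 5.5769 hours

5.5769 hours


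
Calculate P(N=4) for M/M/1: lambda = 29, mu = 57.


rho = 29/57; P(n) = (1-rho)*rho^n = (1-29/57)*(29/57)^4 = 0.0329

0.0329


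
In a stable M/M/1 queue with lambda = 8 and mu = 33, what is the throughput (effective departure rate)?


For a stable queue (lambda < mu), throughput = lambda = 8 per hour

8 per hour


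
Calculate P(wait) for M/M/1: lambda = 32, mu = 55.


P(wait) = rho = lambda/mu = 32/55 = 0.5818

0.5818


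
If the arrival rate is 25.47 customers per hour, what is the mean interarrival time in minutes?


Mean interarrival time = 60/lambda = 60/25.47 = 2.36 minutes

2.36 minutes


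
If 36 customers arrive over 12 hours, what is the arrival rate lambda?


lambda = total arrivals / time = 36 / 12 = 3.0 per hour

3.0 per hour


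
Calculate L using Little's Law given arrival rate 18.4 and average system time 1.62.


L = lambda * W = 18.4 * 1.62 = 29.81

29.81


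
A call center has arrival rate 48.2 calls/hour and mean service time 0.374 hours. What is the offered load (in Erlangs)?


Offered load a = lambda * E[S] = 48.2 * 0.374 = 18.03 Erlangs

18.03 Erlangs


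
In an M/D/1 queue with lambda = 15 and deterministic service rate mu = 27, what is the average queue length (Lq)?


M/D/1: Lq = rho^2 / (2*(1-rho)) where rho = 15/27; Lq = 0.35

0.35


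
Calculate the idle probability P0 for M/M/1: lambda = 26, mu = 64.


P0 = 1 - rho = 1 - 26/64 = 0.5938

0.5938


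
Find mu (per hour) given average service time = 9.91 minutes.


mu = 60 / avg_service_time = 60 / 9.91 = 6.05 per hour

6.05 per hour


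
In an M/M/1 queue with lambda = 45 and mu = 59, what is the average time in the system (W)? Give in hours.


W = 1/(mu - lambda) = 1/(59 - 45) = 0.0714 hours

0.0714 hours


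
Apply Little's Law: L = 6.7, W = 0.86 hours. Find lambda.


lambda = L / W = 6.7 / 0.86 = 7.79 per hour

7.79 per hour


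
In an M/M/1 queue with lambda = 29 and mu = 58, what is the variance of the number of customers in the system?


rho = 29/58; Var(N) = rho/(1-rho)^2 = 2.0

2.0


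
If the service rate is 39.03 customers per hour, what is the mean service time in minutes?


Mean service time = 60/mu = 60/39.03 = 1.54 minutes

1.54 minutes


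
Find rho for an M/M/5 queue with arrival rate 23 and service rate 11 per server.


rho = lambda/(c*mu) = 23/(5*11) = 0.4182

0.4182


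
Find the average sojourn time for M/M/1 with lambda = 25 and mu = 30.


W = 1/(mu - lambda) = 1/(30 - 25) = 0.2 hours

0.2 hours


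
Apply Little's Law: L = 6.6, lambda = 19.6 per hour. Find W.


W = L / lambda = 6.6 / 19.6 = 0.3367 hours

0.3367 hours


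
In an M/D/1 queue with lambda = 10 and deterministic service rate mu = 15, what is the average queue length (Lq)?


M/D/1: Lq = rho^2 / (2*(1-rho)) where rho = 10/15; Lq = 0.67

0.67


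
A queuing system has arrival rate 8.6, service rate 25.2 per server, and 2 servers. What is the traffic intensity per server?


rho = lambda / (c * mu) = 8.6 / (2 * 25.2) = 0.1706

0.1706


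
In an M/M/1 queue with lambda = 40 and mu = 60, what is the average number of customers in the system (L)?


rho = 40/60; L = rho/(1-rho) = 2.0

2.0


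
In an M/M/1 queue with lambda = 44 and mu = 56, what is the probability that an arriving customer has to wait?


P(wait) = rho = lambda/mu = 44/56 = 0.7857

0.7857


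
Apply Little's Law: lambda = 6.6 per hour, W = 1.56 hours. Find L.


L = lambda * W = 6.6 * 1.56 = 10.3

10.3


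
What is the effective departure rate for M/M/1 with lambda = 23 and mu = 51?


For a stable queue (lambda < mu), throughput = lambda = 23 per hour

23 per hour


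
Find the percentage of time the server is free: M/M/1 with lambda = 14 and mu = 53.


Idle fraction = (1 - rho) * 100 = (1 - 14/53) * 100 = 73.6%

73.6%


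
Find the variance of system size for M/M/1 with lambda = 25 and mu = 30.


rho = 25/30; Var(N) = rho/(1-rho)^2 = 30.0

30.0


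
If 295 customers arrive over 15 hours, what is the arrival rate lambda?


lambda = total arrivals / time = 295 / 15 = 19.67 per hour

19.67 per hour


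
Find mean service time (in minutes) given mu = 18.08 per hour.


Mean service time = 60/mu = 60/18.08 = 3.32 minutes

3.32 minutes


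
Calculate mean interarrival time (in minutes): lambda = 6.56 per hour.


Mean interarrival time = 60/lambda = 60/6.56 = 9.15 minutes

9.15 minutes


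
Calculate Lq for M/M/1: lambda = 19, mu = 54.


rho = 19/54; Lq = rho^2/(1-rho) = 0.19

0.19


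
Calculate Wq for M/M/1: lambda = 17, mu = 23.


rho = 17/23; Wq = rho/(mu - lambda) = 0.1232 hours

0.1232 hours


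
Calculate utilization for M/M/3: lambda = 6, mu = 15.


rho = lambda/(c*mu) = 6/(3*15) = 0.1333

0.1333


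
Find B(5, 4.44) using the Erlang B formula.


B(N,A) = (A^N/N!) / sum(A^k/k!, k=0..N) with N=5, A=4.44 = 0.2378

0.2378


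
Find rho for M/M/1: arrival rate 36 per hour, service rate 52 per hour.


rho = lambda/mu = 36/52 = 0.6923

0.6923


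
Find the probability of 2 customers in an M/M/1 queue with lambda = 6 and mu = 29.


rho = 6/29; P(n) = (1-rho)*rho^n = (1-6/29)*(6/29)^2 = 0.0339

0.0339


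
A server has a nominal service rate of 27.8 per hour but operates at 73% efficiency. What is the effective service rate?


Effective rate = mu * efficiency = 27.8 * 0.73 = 20.29 per hour

20.29 per hour


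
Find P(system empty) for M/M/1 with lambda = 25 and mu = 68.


P0 = 1 - rho = 1 - 25/68 = 0.6324

0.6324


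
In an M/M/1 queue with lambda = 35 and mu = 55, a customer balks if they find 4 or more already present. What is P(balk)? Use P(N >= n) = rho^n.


P(N >= 4) = rho^4 = (35/55)^4 = 0.164

0.164


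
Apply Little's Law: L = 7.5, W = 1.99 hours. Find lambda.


lambda = L / W = 7.5 / 1.99 = 3.77 per hour

3.77 per hour


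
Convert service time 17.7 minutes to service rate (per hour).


mu = 60 / avg_service_time = 60 / 17.7 = 3.39 per hour

3.39 per hour


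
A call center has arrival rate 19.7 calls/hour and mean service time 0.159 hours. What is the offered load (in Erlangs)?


Offered load a = lambda * E[S] = 19.7 * 0.159 = 3.13 Erlangs

3.13 Erlangs


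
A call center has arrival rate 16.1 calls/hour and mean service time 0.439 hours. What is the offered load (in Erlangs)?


Offered load a = lambda * E[S] = 16.1 * 0.439 = 7.07 Erlangs

7.07 Erlangs


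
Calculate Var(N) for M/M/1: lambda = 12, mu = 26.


rho = 12/26; Var(N) = rho/(1-rho)^2 = 1.59

1.59


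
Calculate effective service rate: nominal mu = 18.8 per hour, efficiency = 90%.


Effective rate = mu * efficiency = 18.8 * 0.9 = 16.92 per hour

16.92 per hour


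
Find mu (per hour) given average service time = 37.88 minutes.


mu = 60 / avg_service_time = 60 / 37.88 = 1.58 per hour

1.58 per hour


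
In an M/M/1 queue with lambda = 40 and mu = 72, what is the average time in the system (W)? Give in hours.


W = 1/(mu - lambda) = 1/(72 - 40) = 0.0313 hours

0.0313 hours


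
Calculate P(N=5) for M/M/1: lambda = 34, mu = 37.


rho = 34/37; P(n) = (1-rho)*rho^n = (1-34/37)*(34/37)^5 = 0.0531

0.0531


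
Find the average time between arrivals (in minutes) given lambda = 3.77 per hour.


Mean interarrival time = 60/lambda = 60/3.77 = 15.92 minutes

15.92 minutes


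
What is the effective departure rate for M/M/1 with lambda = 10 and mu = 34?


For a stable queue (lambda < mu), throughput = lambda = 10 per hour

10 per hour


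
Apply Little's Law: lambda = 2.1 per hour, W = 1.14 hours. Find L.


L = lambda * W = 2.1 * 1.14 = 2.39

2.39


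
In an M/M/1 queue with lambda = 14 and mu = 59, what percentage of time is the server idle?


Idle fraction = (1 - rho) * 100 = (1 - 14/59) * 100 = 76.3%

76.3%


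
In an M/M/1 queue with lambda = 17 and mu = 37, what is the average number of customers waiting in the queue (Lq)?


rho = 17/37; Lq = rho^2/(1-rho) = 0.39

0.39


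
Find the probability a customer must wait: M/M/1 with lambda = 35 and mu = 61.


P(wait) = rho = lambda/mu = 35/61 = 0.5738

0.5738


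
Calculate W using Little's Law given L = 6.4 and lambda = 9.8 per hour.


W = L / lambda = 6.4 / 9.8 = 0.6531 hours

0.6531 hours


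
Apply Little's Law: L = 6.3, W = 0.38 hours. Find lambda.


lambda = L / W = 6.3 / 0.38 = 16.58 per hour

16.58 per hour


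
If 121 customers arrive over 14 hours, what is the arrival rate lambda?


lambda = total arrivals / time = 121 / 14 = 8.64 per hour

8.64 per hour


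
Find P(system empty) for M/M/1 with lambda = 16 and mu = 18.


P0 = 1 - rho = 1 - 16/18 = 0.1111

0.1111


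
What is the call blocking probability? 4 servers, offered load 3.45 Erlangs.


B(N,A) = (A^N/N!) / sum(A^k/k!, k=0..N) with N=4, A=3.45 = 0.255

0.255


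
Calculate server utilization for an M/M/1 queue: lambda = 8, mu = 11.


rho = lambda/mu = 8/11 = 0.7273

0.7273


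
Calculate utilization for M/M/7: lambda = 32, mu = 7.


rho = lambda/(c*mu) = 32/(7*7) = 0.6531

0.6531


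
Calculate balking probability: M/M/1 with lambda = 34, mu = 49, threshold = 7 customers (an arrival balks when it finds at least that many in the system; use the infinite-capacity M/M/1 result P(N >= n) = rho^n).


P(N >= 7) = rho^7 = (34/49)^7 = 0.0774

0.0774


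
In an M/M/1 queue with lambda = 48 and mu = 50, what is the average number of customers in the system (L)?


rho = 48/50; L = rho/(1-rho) = 24.0

24.0


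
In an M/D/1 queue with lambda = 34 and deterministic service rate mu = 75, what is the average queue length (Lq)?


M/D/1: Lq = rho^2 / (2*(1-rho)) where rho = 34/75; Lq = 0.19

0.19


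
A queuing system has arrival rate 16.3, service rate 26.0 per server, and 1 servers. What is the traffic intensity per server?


rho = lambda / (c * mu) = 16.3 / (1 * 26.0) = 0.6269

0.6269


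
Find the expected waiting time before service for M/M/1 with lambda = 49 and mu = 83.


rho = 49/83; Wq = rho/(mu - lambda) = 0.0174 hours

0.0174 hours


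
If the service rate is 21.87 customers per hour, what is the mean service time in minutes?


Mean service time = 60/mu = 60/21.87 = 2.74 minutes

2.74 minutes


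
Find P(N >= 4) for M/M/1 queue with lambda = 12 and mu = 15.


P(N >= 4) = rho^4 = (12/15)^4 = 0.4096

0.4096


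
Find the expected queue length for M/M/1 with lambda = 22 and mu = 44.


rho = 22/44; Lq = rho^2/(1-rho) = 0.5

0.5


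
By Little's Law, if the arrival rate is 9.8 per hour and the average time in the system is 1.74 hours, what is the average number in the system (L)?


L = lambda * W = 9.8 * 1.74 = 17.05

17.05


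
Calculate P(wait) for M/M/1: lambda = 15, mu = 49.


P(wait) = rho = lambda/mu = 15/49 = 0.3061

0.3061


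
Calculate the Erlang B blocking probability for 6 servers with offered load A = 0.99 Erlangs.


B(N,A) = (A^N/N!) / sum(A^k/k!, k=0..N) with N=6, A=0.99 = 0.0005

0.0005


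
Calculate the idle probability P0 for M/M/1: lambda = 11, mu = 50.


P0 = 1 - rho = 1 - 11/50 = 0.78

0.78


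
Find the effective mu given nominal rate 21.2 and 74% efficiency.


Effective rate = mu * efficiency = 21.2 * 0.74 = 15.69 per hour

15.69 per hour


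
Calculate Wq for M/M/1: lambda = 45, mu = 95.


rho = 45/95; Wq = rho/(mu - lambda) = 0.0095 hours

0.0095 hours


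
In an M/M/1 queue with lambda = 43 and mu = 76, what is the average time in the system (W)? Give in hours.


W = 1/(mu - lambda) = 1/(76 - 43) = 0.0303 hours

0.0303 hours


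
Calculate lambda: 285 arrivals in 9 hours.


lambda = total arrivals / time = 285 / 9 = 31.67 per hour

31.67 per hour


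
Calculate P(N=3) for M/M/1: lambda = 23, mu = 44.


rho = 23/44; P(n) = (1-rho)*rho^n = (1-23/44)*(23/44)^3 = 0.0682

0.0682


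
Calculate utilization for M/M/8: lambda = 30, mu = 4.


rho = lambda/(c*mu) = 30/(8*4) = 0.9375

0.9375


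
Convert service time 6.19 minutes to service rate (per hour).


mu = 60 / avg_service_time = 60 / 6.19 = 9.69 per hour

9.69 per hour


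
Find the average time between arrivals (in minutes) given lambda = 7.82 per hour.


Mean interarrival time = 60/lambda = 60/7.82 = 7.67 minutes

7.67 minutes


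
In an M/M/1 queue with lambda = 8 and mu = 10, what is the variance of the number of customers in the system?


rho = 8/10; Var(N) = rho/(1-rho)^2 = 20.0

20.0


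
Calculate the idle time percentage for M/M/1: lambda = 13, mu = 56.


Idle fraction = (1 - rho) * 100 = (1 - 13/56) * 100 = 76.8%

76.8%


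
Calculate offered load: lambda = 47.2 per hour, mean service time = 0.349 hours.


Offered load a = lambda * E[S] = 47.2 * 0.349 = 16.47 Erlangs

16.47 Erlangs


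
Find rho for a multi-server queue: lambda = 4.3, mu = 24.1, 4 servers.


rho = lambda / (c * mu) = 4.3 / (4 * 24.1) = 0.0446

0.0446


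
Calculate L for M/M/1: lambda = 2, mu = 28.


rho = 2/28; L = rho/(1-rho) = 0.08

0.08


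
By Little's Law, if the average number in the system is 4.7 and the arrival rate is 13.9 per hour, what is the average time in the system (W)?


W = L / lambda = 4.7 / 13.9 = 0.3381 hours

0.3381 hours


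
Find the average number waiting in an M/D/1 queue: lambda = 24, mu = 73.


M/D/1: Lq = rho^2 / (2*(1-rho)) where rho = 24/73; Lq = 0.08

0.08


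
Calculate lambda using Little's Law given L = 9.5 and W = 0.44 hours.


lambda = L / W = 9.5 / 0.44 = 21.59 per hour

21.59 per hour


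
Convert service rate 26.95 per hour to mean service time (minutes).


Mean service time = 60/mu = 60/26.95 = 2.23 minutes

2.23 minutes


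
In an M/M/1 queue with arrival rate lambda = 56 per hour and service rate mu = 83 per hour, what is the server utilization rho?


rho = lambda/mu = 56/83 = 0.6747

0.6747


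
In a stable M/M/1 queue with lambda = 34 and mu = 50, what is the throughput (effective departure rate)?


For a stable queue (lambda < mu), throughput = lambda = 34 per hour

34 per hour


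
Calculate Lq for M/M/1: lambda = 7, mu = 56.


rho = 7/56; Lq = rho^2/(1-rho) = 0.02

0.02


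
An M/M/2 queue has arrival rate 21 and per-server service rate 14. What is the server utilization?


rho = lambda/(c*mu) = 21/(2*14) = 0.75

0.75


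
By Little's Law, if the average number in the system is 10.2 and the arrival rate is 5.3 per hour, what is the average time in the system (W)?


W = L / lambda = 10.2 / 5.3 = 1.9245 hours

1.9245 hours


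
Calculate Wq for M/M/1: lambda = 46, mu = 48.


rho = 46/48; Wq = rho/(mu - lambda) = 0.4792 hours

0.4792 hours


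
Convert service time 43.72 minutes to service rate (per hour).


mu = 60 / avg_service_time = 60 / 43.72 = 1.37 per hour

1.37 per hour


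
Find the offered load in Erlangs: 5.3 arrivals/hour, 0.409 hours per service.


Offered load a = lambda * E[S] = 5.3 * 0.409 = 2.17 Erlangs

2.17 Erlangs


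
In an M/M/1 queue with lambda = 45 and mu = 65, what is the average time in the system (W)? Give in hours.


W = 1/(mu - lambda) = 1/(65 - 45) = 0.05 hours

0.05 hours


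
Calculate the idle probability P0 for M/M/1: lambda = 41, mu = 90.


P0 = 1 - rho = 1 - 41/90 = 0.5444

0.5444


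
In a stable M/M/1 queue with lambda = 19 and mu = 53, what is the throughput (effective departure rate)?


For a stable queue (lambda < mu), throughput = lambda = 19 per hour

19 per hour


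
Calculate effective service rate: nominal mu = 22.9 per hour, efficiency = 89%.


Effective rate = mu * efficiency = 22.9 * 0.89 = 20.38 per hour

20.38 per hour


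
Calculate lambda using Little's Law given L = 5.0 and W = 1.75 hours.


lambda = L / W = 5.0 / 1.75 = 2.86 per hour

2.86 per hour


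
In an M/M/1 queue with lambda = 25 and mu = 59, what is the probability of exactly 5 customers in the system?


rho = 25/59; P(n) = (1-rho)*rho^n = (1-25/59)*(25/59)^5 = 0.0079

0.0079


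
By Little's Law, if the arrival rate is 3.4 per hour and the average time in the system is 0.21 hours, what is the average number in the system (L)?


L = lambda * W = 3.4 * 0.21 = 0.71

0.71


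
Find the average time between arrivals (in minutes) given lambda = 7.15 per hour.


Mean interarrival time = 60/lambda = 60/7.15 = 8.39 minutes

8.39 minutes


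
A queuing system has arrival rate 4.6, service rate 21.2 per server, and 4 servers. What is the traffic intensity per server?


rho = lambda / (c * mu) = 4.6 / (4 * 21.2) = 0.0542

0.0542


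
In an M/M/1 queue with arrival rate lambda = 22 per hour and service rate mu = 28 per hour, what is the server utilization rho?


rho = lambda/mu = 22/28 = 0.7857

0.7857


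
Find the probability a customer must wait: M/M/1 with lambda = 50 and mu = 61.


P(wait) = rho = lambda/mu = 50/61 = 0.8197

0.8197


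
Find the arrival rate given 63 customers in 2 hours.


lambda = total arrivals / time = 63 / 2 = 31.5 per hour

31.5 per hour


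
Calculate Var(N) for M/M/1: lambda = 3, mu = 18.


rho = 3/18; Var(N) = rho/(1-rho)^2 = 0.24

0.24


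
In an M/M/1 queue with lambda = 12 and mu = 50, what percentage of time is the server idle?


Idle fraction = (1 - rho) * 100 = (1 - 12/50) * 100 = 76.0%

76.0%


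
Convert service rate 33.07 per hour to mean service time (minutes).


Mean service time = 60/mu = 60/33.07 = 1.81 minutes

1.81 minutes


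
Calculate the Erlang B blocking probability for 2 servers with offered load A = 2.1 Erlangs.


B(N,A) = (A^N/N!) / sum(A^k/k!, k=0..N) with N=2, A=2.1 = 0.4156

0.4156


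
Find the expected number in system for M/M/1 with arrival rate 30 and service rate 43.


rho = 30/43; L = rho/(1-rho) = 2.31

2.31


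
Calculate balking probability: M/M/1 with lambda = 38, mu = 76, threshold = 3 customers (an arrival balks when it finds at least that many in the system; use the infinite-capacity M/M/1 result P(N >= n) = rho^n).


P(N >= 3) = rho^3 = (38/76)^3 = 0.125

0.125


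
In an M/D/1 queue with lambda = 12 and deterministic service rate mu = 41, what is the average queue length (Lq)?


M/D/1: Lq = rho^2 / (2*(1-rho)) where rho = 12/41; Lq = 0.06

0.06


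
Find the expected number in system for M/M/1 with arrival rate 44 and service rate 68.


rho = 44/68; L = rho/(1-rho) = 1.83

1.83


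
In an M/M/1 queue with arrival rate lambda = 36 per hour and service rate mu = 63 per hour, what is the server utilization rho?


rho = lambda/mu = 36/63 = 0.5714

0.5714


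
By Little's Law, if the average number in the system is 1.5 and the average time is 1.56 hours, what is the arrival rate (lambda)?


lambda = L / W = 1.5 / 1.56 = 0.96 per hour

0.96 per hour


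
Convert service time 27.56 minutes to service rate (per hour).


mu = 60 / avg_service_time = 60 / 27.56 = 2.18 per hour

2.18 per hour


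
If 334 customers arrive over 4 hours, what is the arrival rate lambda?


lambda = total arrivals / time = 334 / 4 = 83.5 per hour

83.5 per hour


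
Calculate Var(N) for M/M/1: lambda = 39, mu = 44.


rho = 39/44; Var(N) = rho/(1-rho)^2 = 68.64

68.64


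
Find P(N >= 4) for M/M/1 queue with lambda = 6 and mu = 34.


P(N >= 4) = rho^4 = (6/34)^4 = 0.001

0.001


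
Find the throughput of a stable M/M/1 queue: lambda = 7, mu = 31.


For a stable queue (lambda < mu), throughput = lambda = 7 per hour

7 per hour


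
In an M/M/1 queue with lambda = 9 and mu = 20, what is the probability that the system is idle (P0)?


P0 = 1 - rho = 1 - 9/20 = 0.55

0.55


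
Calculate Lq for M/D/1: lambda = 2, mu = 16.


M/D/1: Lq = rho^2 / (2*(1-rho)) where rho = 2/16; Lq = 0.01

0.01


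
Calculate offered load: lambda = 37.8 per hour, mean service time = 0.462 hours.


Offered load a = lambda * E[S] = 37.8 * 0.462 = 17.46 Erlangs

17.46 Erlangs


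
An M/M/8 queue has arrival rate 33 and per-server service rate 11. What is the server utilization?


rho = lambda/(c*mu) = 33/(8*11) = 0.375

0.375


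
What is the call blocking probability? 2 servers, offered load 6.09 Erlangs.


B(N,A) = (A^N/N!) / sum(A^k/k!, k=0..N) with N=2, A=6.09 = 0.7234

0.7234


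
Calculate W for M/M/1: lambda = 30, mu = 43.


W = 1/(mu - lambda) = 1/(43 - 30) = 0.0769 hours

0.0769 hours


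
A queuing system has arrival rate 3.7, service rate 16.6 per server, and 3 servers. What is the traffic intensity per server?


rho = lambda / (c * mu) = 3.7 / (3 * 16.6) = 0.0743

0.0743


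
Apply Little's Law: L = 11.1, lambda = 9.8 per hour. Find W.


W = L / lambda = 11.1 / 9.8 = 1.1327 hours

1.1327 hours


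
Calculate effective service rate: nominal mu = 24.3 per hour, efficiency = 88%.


Effective rate = mu * efficiency = 24.3 * 0.88 = 21.38 per hour

21.38 per hour


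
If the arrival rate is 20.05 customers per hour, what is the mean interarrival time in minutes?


Mean interarrival time = 60/lambda = 60/20.05 = 2.99 minutes

2.99 minutes


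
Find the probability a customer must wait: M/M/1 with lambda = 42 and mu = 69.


P(wait) = rho = lambda/mu = 42/69 = 0.6087

0.6087


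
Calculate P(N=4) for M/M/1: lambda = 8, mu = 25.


rho = 8/25; P(n) = (1-rho)*rho^n = (1-8/25)*(8/25)^4 = 0.0071

0.0071


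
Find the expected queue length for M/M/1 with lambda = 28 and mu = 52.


rho = 28/52; Lq = rho^2/(1-rho) = 0.63

0.63


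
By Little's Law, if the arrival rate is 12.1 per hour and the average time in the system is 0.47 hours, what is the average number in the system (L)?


L = lambda * W = 12.1 * 0.47 = 5.69

5.69


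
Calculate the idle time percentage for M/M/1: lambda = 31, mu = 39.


Idle fraction = (1 - rho) * 100 = (1 - 31/39) * 100 = 20.5%

20.5%


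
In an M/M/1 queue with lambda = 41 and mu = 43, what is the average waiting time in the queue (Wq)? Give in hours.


rho = 41/43; Wq = rho/(mu - lambda) = 0.4767 hours

0.4767 hours


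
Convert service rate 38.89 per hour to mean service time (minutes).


Mean service time = 60/mu = 60/38.89 = 1.54 minutes

1.54 minutes


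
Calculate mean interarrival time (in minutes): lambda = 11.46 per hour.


Mean interarrival time = 60/lambda = 60/11.46 = 5.24 minutes

5.24 minutes


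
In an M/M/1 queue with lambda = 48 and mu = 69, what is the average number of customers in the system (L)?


rho = 48/69; L = rho/(1-rho) = 2.29

2.29


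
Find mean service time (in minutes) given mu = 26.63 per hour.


Mean service time = 60/mu = 60/26.63 = 2.25 minutes

2.25 minutes


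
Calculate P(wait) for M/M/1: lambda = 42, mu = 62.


P(wait) = rho = lambda/mu = 42/62 = 0.6774

0.6774


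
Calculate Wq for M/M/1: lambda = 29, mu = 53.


rho = 29/53; Wq = rho/(mu - lambda) = 0.0228 hours

0.0228 hours


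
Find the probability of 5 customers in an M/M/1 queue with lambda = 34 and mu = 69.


rho = 34/69; P(n) = (1-rho)*rho^n = (1-34/69)*(34/69)^5 = 0.0147

0.0147


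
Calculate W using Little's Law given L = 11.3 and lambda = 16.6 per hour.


W = L / lambda = 11.3 / 16.6 = 0.6807 hours

0.6807 hours


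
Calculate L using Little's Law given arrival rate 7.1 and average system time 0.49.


L = lambda * W = 7.1 * 0.49 = 3.48

3.48


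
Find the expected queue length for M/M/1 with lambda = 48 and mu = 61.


rho = 48/61; Lq = rho^2/(1-rho) = 2.91

2.91


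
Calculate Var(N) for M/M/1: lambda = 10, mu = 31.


rho = 10/31; Var(N) = rho/(1-rho)^2 = 0.7

0.7


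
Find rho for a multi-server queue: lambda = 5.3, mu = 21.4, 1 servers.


rho = lambda / (c * mu) = 5.3 / (1 * 21.4) = 0.2477

0.2477


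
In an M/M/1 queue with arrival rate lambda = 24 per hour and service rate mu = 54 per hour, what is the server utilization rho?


rho = lambda/mu = 24/54 = 0.4444

0.4444


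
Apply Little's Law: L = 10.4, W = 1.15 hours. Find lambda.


lambda = L / W = 10.4 / 1.15 = 9.04 per hour

9.04 per hour


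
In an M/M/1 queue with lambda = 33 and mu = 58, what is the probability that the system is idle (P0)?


P0 = 1 - rho = 1 - 33/58 = 0.431

0.431


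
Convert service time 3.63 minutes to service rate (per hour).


mu = 60 / avg_service_time = 60 / 3.63 = 16.53 per hour

16.53 per hour


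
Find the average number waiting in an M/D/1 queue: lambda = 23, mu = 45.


M/D/1: Lq = rho^2 / (2*(1-rho)) where rho = 23/45; Lq = 0.27

0.27


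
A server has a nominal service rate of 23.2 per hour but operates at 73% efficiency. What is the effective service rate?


Effective rate = mu * efficiency = 23.2 * 0.73 = 16.94 per hour

16.94 per hour


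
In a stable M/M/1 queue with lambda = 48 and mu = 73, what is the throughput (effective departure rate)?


For a stable queue (lambda < mu), throughput = lambda = 48 per hour

48 per hour


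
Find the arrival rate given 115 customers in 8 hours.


lambda = total arrivals / time = 115 / 8 = 14.38 per hour

14.38 per hour


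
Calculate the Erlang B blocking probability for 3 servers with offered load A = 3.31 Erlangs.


B(N,A) = (A^N/N!) / sum(A^k/k!, k=0..N) with N=3, A=3.31 = 0.3818

0.3818


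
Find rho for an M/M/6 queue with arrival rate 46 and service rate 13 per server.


rho = lambda/(c*mu) = 46/(6*13) = 0.5897

0.5897


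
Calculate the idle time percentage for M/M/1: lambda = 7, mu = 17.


Idle fraction = (1 - rho) * 100 = (1 - 7/17) * 100 = 58.8%

58.8%


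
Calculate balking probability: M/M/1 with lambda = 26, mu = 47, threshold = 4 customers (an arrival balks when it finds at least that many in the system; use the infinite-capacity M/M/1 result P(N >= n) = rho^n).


P(N >= 4) = rho^4 = (26/47)^4 = 0.0936

0.0936


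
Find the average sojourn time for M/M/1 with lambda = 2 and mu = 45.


W = 1/(mu - lambda) = 1/(45 - 2) = 0.0233 hours

0.0233 hours


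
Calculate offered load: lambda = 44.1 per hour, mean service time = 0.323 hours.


Offered load a = lambda * E[S] = 44.1 * 0.323 = 14.24 Erlangs

14.24 Erlangs


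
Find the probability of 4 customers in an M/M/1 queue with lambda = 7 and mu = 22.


rho = 7/22; P(n) = (1-rho)*rho^n = (1-7/22)*(7/22)^4 = 0.007

0.007


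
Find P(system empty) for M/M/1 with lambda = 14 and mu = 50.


P0 = 1 - rho = 1 - 14/50 = 0.72

0.72


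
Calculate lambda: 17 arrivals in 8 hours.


lambda = total arrivals / time = 17 / 8 = 2.13 per hour

2.13 per hour


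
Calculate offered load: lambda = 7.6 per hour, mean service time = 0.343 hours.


Offered load a = lambda * E[S] = 7.6 * 0.343 = 2.61 Erlangs

2.61 Erlangs


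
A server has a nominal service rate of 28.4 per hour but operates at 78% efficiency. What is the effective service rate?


Effective rate = mu * efficiency = 28.4 * 0.78 = 22.15 per hour

22.15 per hour


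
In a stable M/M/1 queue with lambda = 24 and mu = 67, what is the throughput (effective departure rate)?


For a stable queue (lambda < mu), throughput = lambda = 24 per hour

24 per hour


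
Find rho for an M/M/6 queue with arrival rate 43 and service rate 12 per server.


rho = lambda/(c*mu) = 43/(6*12) = 0.5972

0.5972


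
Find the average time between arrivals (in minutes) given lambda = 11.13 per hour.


Mean interarrival time = 60/lambda = 60/11.13 = 5.39 minutes

5.39 minutes


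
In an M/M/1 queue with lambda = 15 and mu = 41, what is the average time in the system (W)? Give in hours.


W = 1/(mu - lambda) = 1/(41 - 15) = 0.0385 hours

0.0385 hours


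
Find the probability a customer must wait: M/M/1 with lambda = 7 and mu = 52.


P(wait) = rho = lambda/mu = 7/52 = 0.1346

0.1346


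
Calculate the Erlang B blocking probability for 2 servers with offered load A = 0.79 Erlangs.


B(N,A) = (A^N/N!) / sum(A^k/k!, k=0..N) with N=2, A=0.79 = 0.1485

0.1485


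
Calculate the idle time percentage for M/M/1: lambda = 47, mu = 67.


Idle fraction = (1 - rho) * 100 = (1 - 47/67) * 100 = 29.9%

29.9%


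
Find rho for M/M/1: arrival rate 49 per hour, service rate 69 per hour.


rho = lambda/mu = 49/69 = 0.7101

0.7101


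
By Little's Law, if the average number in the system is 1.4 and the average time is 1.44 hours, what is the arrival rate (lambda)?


lambda = L / W = 1.4 / 1.44 = 0.97 per hour

0.97 per hour


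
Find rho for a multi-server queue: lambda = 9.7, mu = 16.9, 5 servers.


rho = lambda / (c * mu) = 9.7 / (5 * 16.9) = 0.1148

0.1148


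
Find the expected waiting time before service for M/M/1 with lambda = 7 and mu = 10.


rho = 7/10; Wq = rho/(mu - lambda) = 0.2333 hours

0.2333 hours


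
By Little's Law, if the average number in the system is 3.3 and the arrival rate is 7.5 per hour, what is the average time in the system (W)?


W = L / lambda = 3.3 / 7.5 = 0.44 hours

0.44 hours


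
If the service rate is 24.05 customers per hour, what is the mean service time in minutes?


Mean service time = 60/mu = 60/24.05 = 2.49 minutes

2.49 minutes


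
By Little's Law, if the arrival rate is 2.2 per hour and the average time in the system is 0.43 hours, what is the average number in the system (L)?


L = lambda * W = 2.2 * 0.43 = 0.95

0.95


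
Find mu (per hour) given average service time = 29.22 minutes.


mu = 60 / avg_service_time = 60 / 29.22 = 2.05 per hour

2.05 per hour


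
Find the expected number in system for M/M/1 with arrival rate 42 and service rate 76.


rho = 42/76; L = rho/(1-rho) = 1.24

1.24


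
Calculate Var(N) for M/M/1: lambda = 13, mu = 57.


rho = 13/57; Var(N) = rho/(1-rho)^2 = 0.38

0.38


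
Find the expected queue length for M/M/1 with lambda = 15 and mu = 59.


rho = 15/59; Lq = rho^2/(1-rho) = 0.09

0.09


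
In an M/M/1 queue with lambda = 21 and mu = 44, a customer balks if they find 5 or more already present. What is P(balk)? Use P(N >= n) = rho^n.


P(N >= 5) = rho^5 = (21/44)^5 = 0.0248

0.0248


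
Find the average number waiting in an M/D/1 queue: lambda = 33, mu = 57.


M/D/1: Lq = rho^2 / (2*(1-rho)) where rho = 33/57; Lq = 0.4

0.4


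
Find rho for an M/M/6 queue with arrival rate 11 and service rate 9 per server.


rho = lambda/(c*mu) = 11/(6*9) = 0.2037

0.2037


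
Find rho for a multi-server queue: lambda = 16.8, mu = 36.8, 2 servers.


rho = lambda / (c * mu) = 16.8 / (2 * 36.8) = 0.2283

0.2283


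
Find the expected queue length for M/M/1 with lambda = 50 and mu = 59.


rho = 50/59; Lq = rho^2/(1-rho) = 4.71

4.71


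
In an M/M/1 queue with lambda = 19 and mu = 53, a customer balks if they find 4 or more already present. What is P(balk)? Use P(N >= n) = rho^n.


P(N >= 4) = rho^4 = (19/53)^4 = 0.0165

0.0165


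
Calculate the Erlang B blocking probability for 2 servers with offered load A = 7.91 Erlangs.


B(N,A) = (A^N/N!) / sum(A^k/k!, k=0..N) with N=2, A=7.91 = 0.7783

0.7783


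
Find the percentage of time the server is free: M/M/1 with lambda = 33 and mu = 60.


Idle fraction = (1 - rho) * 100 = (1 - 33/60) * 100 = 45.0%

45.0%


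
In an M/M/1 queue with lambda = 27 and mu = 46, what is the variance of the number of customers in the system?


rho = 27/46; Var(N) = rho/(1-rho)^2 = 3.44

3.44


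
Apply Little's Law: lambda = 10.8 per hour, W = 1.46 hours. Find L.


L = lambda * W = 10.8 * 1.46 = 15.77

15.77


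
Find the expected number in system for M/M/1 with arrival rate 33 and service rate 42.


rho = 33/42; L = rho/(1-rho) = 3.67

3.67


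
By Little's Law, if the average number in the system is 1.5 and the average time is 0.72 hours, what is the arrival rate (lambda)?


lambda = L / W = 1.5 / 0.72 = 2.08 per hour

2.08 per hour


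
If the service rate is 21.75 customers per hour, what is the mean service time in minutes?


Mean service time = 60/mu = 60/21.75 = 2.76 minutes

2.76 minutes


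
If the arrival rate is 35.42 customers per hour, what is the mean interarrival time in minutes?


Mean interarrival time = 60/lambda = 60/35.42 = 1.69 minutes

1.69 minutes


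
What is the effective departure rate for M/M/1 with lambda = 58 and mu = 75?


For a stable queue (lambda < mu), throughput = lambda = 58 per hour

58 per hour


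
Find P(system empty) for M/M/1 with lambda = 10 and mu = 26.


P0 = 1 - rho = 1 - 10/26 = 0.6154

0.6154


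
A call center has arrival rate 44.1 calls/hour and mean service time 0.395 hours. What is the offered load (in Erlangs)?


Offered load a = lambda * E[S] = 44.1 * 0.395 = 17.42 Erlangs

17.42 Erlangs
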